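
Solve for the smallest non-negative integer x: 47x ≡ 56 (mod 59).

15

47⁻¹ ≡ 54 (mod 59) because 47·54 = 2538 = 43·59 + 1.
So x ≡ 54·56 = 3024 ≡ 15 (mod 59).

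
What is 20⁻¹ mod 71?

20·32 = 640 = 9·71 + 1, so 20⁻¹ ≡ 32 (mod 71).

32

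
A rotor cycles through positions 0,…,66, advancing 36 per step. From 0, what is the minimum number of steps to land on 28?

36⁻¹ ≡ 54 (mod 67) because 36·54 = 1944 = 29·67 + 1.
So x ≡ 54·28 = 1512 ≡ 38 (mod 67).

38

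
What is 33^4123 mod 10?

7

Last digits of 3^n: 3, 9, 7, 1 (period 4).
4123 leaves remainder 3 on division by 4, so 33^4123 ends in 7.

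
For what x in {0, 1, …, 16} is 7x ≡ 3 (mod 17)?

15

7⁻¹ ≡ 5 (mod 17) because 7·5 = 35 = 2·17 + 1.
So x ≡ 5·3 = 15 ≡ 15 (mod 17).
Check: 7·15 = 105 = 6·17 + 3.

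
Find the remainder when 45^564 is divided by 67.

By repeated squaring mod 67: 45^1≡45, 45^2≡15, 45^4≡24, 45^8≡40, 45^16≡59, 45^32≡64, 45^64≡9, 45^128≡14, 45^256≡62, 45^512≡25.
564 = 4 + 16 + 32 + 512, so 45^564 ≡ 24·59·64·25 ≡ 62 (mod 67).

62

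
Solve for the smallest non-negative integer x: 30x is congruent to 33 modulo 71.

65

The inverse of 30 mod 71 is 45 (since 30·45 = 1350 ≡ 1).
So x ≡ 45·33 = 1485 ≡ 65 (mod 71).
Check: 30·65 = 1950 = 27·71 + 33.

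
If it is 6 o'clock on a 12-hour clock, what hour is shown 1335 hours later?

1335 = 111·12 + 3, so 1335 mod 12 = 3.
6 + 3 → 9 on a 12-hour dial.

9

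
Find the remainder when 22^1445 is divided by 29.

5

Successive squares of 22 mod 29: 22^1≡22, 22^2≡20, 22^4≡23, 22^8≡7, 22^16≡20, 22^32≡23, 22^64≡7, 22^128≡20, 22^256≡23, 22^512≡7, 22^1024≡20.
1445 = 1 + 4 + 32 + 128 + 256 + 1024, so 22^1445 ≡ 22·23·23·20·23·20 ≡ 5 (mod 29).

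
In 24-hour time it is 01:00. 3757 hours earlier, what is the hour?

12

3757 − 156·24 = 13, so 3757 ≡ 13 (mod 24).
(1 − 13) mod 24 = 12.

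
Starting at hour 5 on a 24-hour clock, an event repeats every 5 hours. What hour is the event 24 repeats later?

24·5 = 120.
120 = 5·24 + 0, so 120 mod 24 = 0.
(5 + 0) mod 24 = 5.

5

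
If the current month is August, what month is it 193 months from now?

Dividing 193 by 12 gives quotient 16 and remainder 1.
August + 1 month → September.

September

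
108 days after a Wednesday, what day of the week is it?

Saturday

108 mod 7 = 3 (since 15·7 = 105).
Wednesday + 3 days → Saturday.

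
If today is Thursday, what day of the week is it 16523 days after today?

16523 mod 7 = 3 (since 2360·7 = 16520).
Thursday + 3 days → Sunday.

Sunday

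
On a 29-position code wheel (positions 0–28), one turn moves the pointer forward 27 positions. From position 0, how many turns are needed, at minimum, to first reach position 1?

14

29 = 1·27 + 2
27 = 13·2 + 1
2 = 2·1 + 0
Back-substituting gives 27·14 ≡ 1 (mod 29).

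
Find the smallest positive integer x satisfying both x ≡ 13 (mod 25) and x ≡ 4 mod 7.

Since 7·18 ≡ 1 (mod 25), take x = 4 + 7·((13−4)·18 mod 25) = 4 + 7·12 = 88.
Check: 88 mod 25 = 13, 88 mod 7 = 4.

88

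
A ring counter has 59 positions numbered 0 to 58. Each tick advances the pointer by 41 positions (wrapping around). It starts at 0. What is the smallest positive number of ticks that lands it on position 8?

52

41⁻¹ ≡ 36 (mod 59) because 41·36 = 1476 = 25·59 + 1.
So x ≡ 36·8 = 288 ≡ 52 (mod 59).
Check: 41·52 = 2132 = 36·59 + 8.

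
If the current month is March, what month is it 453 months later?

December

453 = 37·12 + 9, so 453 mod 12 = 9.
March + 9 months → December.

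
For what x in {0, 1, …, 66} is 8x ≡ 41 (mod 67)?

47

The inverse of 8 mod 67 is 42 (since 8·42 = 336 ≡ 1).
So x ≡ 42·41 = 1722 ≡ 47 (mod 67).
Check: 8·47 = 376 = 5·67 + 41.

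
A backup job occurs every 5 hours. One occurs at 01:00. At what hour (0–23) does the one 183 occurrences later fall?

4

183·5 = 915.
915 mod 24 = 3 (since 38·24 = 912).
(1 + 3) mod 24 = 4.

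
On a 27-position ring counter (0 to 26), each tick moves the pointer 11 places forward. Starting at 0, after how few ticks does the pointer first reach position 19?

14

11⁻¹ ≡ 5 (mod 27) because 11·5 = 55 = 2·27 + 1.
So x ≡ 5·19 = 95 ≡ 14 (mod 27).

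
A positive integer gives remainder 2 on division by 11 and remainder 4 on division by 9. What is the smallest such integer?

x ≡ 4 (mod 9) gives x ∈ {4, 13}.
The first of these with x mod 11 = 2 is 13.

13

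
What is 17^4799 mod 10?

3

The units digit of 17^n cycles with period 4: 7, 9, 3, 1, …
4799 mod 4 = 3, so the last digit matches 7^3 = 3.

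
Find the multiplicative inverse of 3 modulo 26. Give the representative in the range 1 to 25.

9

26 = 8·3 + 2
3 = 1·2 + 1
2 = 2·1 + 0
Back-substituting gives 3·9 ≡ 1 (mod 26).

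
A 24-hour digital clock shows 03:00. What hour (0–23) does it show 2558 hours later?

Dividing 2558 by 24 gives quotient 106 and remainder 14.
(3 + 14) mod 24 = 17.

17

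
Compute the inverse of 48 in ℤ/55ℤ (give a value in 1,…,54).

47

48·47 = 2256 = 41·55 + 1, so 48⁻¹ ≡ 47 (mod 55).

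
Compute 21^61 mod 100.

By repeated squaring mod 100: 21^1≡21, 21^2≡41, 21^4≡81, 21^8≡61, 21^16≡21, 21^32≡41.
Since 61 = 1 + 4 + 8 + 16 + 32 in binary, 21^61 ≡ 21·81·61·21·41 ≡ 21 (mod 100).

21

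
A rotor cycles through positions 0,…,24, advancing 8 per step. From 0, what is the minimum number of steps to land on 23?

6

8⁻¹ ≡ 22 (mod 25) because 8·22 = 176 = 7·25 + 1.
So x ≡ 22·23 = 506 ≡ 6 (mod 25).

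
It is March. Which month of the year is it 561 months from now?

December

561 − 46·12 = 9, so 561 ≡ 9 (mod 12).
March + 9 months → December.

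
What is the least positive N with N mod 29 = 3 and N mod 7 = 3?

x ≡ 3 (mod 7) gives x ∈ {3}.
The first of these with x mod 29 = 3 is 3.

3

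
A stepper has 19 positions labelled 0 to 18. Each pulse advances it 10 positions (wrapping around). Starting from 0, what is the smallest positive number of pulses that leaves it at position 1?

19 = 1·10 + 9
10 = 1·9 + 1
9 = 9·1 + 0
Back-substituting gives 10·2 ≡ 1 (mod 19).

2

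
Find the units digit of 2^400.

Last digits of 2^n: 2, 4, 8, 6 (period 4).
400 leaves remainder 0 on division by 4, so 2^400 ends in 6.

6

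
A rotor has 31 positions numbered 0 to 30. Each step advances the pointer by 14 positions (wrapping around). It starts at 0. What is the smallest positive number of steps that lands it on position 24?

14⁻¹ ≡ 20 (mod 31) because 14·20 = 280 = 9·31 + 1.
So x ≡ 20·24 = 480 ≡ 15 (mod 31).
Check: 14·15 = 210 = 6·31 + 24.

15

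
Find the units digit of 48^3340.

The units digit of 48^n cycles with period 4: 8, 4, 2, 6, …
3340 leaves remainder 0 on division by 4, so 48^3340 ends in 6.

6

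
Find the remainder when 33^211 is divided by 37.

34

Successive squares of 33 mod 37: 33^1≡33, 33^2≡16, 33^4≡34, 33^8≡9, 33^16≡7, 33^32≡12, 33^64≡33, 33^128≡16.
211 = 1 + 2 + 16 + 64 + 128, so 33^211 ≡ 33·16·7·33·16 ≡ 34 (mod 37).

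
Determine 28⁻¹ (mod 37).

28·4 = 112 = 3·37 + 1, so 28⁻¹ ≡ 4 (mod 37).

4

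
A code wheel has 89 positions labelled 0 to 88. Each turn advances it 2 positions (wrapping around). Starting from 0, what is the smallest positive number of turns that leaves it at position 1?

89 = 44·2 + 1
2 = 2·1 + 0
Back-substituting gives 2·45 ≡ 1 (mod 89).

45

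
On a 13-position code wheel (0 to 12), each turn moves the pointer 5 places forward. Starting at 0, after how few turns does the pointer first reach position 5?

The inverse of 5 mod 13 is 8 (since 5·8 = 40 ≡ 1).
So x ≡ 8·5 = 40 ≡ 1 (mod 13).
Check: 5·1 = 5 = 0·13 + 5.

1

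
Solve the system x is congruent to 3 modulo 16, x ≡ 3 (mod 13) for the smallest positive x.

x ≡ 3 (mod 13) gives x ∈ {3}.
The first of these with x mod 16 = 3 is 3.

3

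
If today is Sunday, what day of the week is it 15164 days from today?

15164 = 2166·7 + 2, so 15164 mod 7 = 2.
Sunday + 2 days → Tuesday.

Tuesday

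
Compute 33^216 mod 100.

81

Successive squares of 33 mod 100: 33^1≡33, 33^2≡89, 33^4≡21, 33^8≡41, 33^16≡81, 33^32≡61, 33^64≡21, 33^128≡41.
Since 216 = 8 + 16 + 64 + 128 in binary, 33^216 ≡ 41·81·21·41 ≡ 81 (mod 100).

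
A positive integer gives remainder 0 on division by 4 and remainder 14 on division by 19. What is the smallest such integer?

52

Since 19·3 ≡ 1 (mod 4), take x = 14 + 19·((0−14)·3 mod 4) = 14 + 19·2 = 52.
Check: 52 mod 4 = 0, 52 mod 19 = 14.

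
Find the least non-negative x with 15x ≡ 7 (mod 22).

The inverse of 15 mod 22 is 3 (since 15·3 = 45 ≡ 1).
Multiplying both sides by 3: x ≡ 3·7 = 21 ≡ 21 (mod 22).

21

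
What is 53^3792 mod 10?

1

Powers of 3 mod 10 repeat with period 4: 3, 9, 7, 1.
3792 leaves remainder 0 on division by 4, so 53^3792 ends in 1.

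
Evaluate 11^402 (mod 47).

8

Square-and-reduce mod 47: 11^1≡11, 11^2≡27, 11^4≡24, 11^8≡12, 11^16≡3, 11^32≡9, 11^64≡34, 11^128≡28, 11^256≡32.
Since 402 = 2 + 16 + 128 + 256 in binary, 11^402 ≡ 27·3·28·32 ≡ 8 (mod 47).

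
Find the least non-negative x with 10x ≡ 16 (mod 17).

The inverse of 10 mod 17 is 12 (since 10·12 = 120 ≡ 1).
Multiplying both sides by 12: x ≡ 12·16 = 192 ≡ 5 (mod 17).
Check: 10·5 = 50 = 2·17 + 16.

5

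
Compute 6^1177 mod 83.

By repeated squaring mod 83: 6^1≡6, 6^2≡36, 6^4≡51, 6^8≡28, 6^16≡37, 6^32≡41, 6^64≡21, 6^128≡26, 6^256≡12, 6^512≡61, 6^1024≡69.
Since 1177 = 1 + 8 + 16 + 128 + 1024 in binary, 6^1177 ≡ 6·28·37·26·69 ≡ 39 (mod 83).

39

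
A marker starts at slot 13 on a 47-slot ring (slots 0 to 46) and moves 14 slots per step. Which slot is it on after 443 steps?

11

443·14 = 6202.
Dividing 6202 by 47 gives quotient 131 and remainder 45.
(13 + 45) mod 47 = 11.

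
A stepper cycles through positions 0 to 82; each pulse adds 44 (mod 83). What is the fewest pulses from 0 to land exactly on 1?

17

44·17 = 748 = 9·83 + 1, so 44⁻¹ ≡ 17 (mod 83).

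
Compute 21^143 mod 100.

Square-and-reduce mod 100: 21^1≡21, 21^2≡41, 21^4≡81, 21^8≡61, 21^16≡21, 21^32≡41, 21^64≡81, 21^128≡61.
143 = 1 + 2 + 4 + 8 + 128, so 21^143 ≡ 21·41·81·61·61 ≡ 61 (mod 100).

61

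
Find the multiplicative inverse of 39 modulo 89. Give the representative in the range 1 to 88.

39·16 = 624 = 7·89 + 1, so 39⁻¹ ≡ 16 (mod 89).

16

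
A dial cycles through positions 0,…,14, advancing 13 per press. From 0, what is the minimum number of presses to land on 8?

The inverse of 13 mod 15 is 7 (since 13·7 = 91 ≡ 1).
So x ≡ 7·8 = 56 ≡ 11 (mod 15).
Check: 13·11 = 143 = 9·15 + 8.

11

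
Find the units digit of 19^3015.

9

Last digits of 9^n: 9, 1 (period 2).
3015 leaves remainder 1 on division by 2, so 19^3015 ends in 9.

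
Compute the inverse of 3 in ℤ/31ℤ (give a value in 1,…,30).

3·21 = 63 = 2·31 + 1, so 3⁻¹ ≡ 21 (mod 31).

21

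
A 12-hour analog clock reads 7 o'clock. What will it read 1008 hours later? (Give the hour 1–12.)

Dividing 1008 by 12 gives quotient 84 and remainder 0.
7 + 0 → 7 on a 12-hour dial.

7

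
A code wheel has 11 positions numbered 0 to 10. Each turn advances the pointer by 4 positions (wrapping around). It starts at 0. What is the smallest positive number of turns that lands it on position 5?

4

The inverse of 4 mod 11 is 3 (since 4·3 = 12 ≡ 1).
Multiplying both sides by 3: x ≡ 3·5 = 15 ≡ 4 (mod 11).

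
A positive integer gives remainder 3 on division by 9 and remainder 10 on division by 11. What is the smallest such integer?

21

Since 11·5 ≡ 1 (mod 9), take x = 10 + 11·((3−10)·5 mod 9) = 10 + 11·1 = 21.
Check: 21 mod 9 = 3, 21 mod 11 = 10.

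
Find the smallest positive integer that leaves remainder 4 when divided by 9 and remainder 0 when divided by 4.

4

x ≡ 0 (mod 4) gives x ∈ {0, 4}.
The first of these with x mod 9 = 4 is 4.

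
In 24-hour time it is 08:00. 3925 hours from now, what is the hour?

21

Dividing 3925 by 24 gives quotient 163 and remainder 13.
(8 + 13) mod 24 = 21.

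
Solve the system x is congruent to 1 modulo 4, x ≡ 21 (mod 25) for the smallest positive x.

21

Since 25·1 ≡ 1 (mod 4), take x = 21 + 25·((1−21)·1 mod 4) = 21 + 25·0 = 21.
Check: 21 mod 4 = 1, 21 mod 25 = 21.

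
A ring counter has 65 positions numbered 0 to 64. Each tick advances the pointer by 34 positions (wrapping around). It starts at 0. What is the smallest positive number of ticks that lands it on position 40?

The inverse of 34 mod 65 is 44 (since 34·44 = 1496 ≡ 1).
So x ≡ 44·40 = 1760 ≡ 5 (mod 65).

5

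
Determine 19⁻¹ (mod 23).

17

19·17 = 323 = 14·23 + 1, so 19⁻¹ ≡ 17 (mod 23).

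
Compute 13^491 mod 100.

37

Square-and-reduce mod 100: 13^1≡13, 13^2≡69, 13^4≡61, 13^8≡21, 13^16≡41, 13^32≡81, 13^64≡61, 13^128≡21, 13^256≡41.
491 = 1 + 2 + 8 + 32 + 64 + 128 + 256, so 13^491 ≡ 13·69·21·81·61·21·41 ≡ 37 (mod 100).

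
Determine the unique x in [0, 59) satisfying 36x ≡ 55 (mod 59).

13

36⁻¹ ≡ 41 (mod 59) because 36·41 = 1476 = 25·59 + 1.
So x ≡ 41·55 = 2255 ≡ 13 (mod 59).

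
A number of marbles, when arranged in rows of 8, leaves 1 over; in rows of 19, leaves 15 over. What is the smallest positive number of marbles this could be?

x ≡ 1 (mod 8) gives x ∈ {1, 9, 17, 25, 33, 41, 49, 57, …}.
The first of these with x mod 19 = 15 is 129.

129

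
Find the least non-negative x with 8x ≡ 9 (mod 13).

6

The inverse of 8 mod 13 is 5 (since 8·5 = 40 ≡ 1).
Multiplying both sides by 5: x ≡ 5·9 = 45 ≡ 6 (mod 13).
Check: 8·6 = 48 = 3·13 + 9.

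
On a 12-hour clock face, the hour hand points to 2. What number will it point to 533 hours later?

533 mod 12 = 5 (since 44·12 = 528).
2 + 5 → 7 on a 12-hour dial.

7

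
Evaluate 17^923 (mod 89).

21

Successive squares of 17 mod 89: 17^1≡17, 17^2≡22, 17^4≡39, 17^8≡8, 17^16≡64, 17^32≡2, 17^64≡4, 17^128≡16, 17^256≡78, 17^512≡32.
923 = 1 + 2 + 8 + 16 + 128 + 256 + 512, so 17^923 ≡ 17·22·8·64·16·78·32 ≡ 21 (mod 89).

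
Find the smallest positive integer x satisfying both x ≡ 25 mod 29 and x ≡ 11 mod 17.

402

Since 17·12 ≡ 1 (mod 29), take x = 11 + 17·((25−11)·12 mod 29) = 11 + 17·23 = 402.
Check: 402 mod 29 = 25, 402 mod 17 = 11.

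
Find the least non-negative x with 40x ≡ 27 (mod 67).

66

The inverse of 40 mod 67 is 62 (since 40·62 = 2480 ≡ 1).
Multiplying both sides by 62: x ≡ 62·27 = 1674 ≡ 66 (mod 67).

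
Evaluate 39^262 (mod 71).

37

Successive squares of 39 mod 71: 39^1≡39, 39^2≡30, 39^4≡48, 39^8≡32, 39^16≡30, 39^32≡48, 39^64≡32, 39^128≡30, 39^256≡48.
262 = 2 + 4 + 256, so 39^262 ≡ 30·48·48 ≡ 37 (mod 71).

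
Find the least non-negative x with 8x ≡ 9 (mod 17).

8⁻¹ ≡ 15 (mod 17) because 8·15 = 120 = 7·17 + 1.
Multiplying both sides by 15: x ≡ 15·9 = 135 ≡ 16 (mod 17).
Check: 8·16 = 128 = 7·17 + 9.

16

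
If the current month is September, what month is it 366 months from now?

366 − 30·12 = 6, so 366 ≡ 6 (mod 12).
September + 6 months → March.

March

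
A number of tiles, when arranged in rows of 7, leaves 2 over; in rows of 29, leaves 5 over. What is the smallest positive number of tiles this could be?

x ≡ 2 (mod 7) gives x ∈ {2, 9, 16, 23, 30, 37, 44, 51, …}.
The first of these with x mod 29 = 5 is 121.

121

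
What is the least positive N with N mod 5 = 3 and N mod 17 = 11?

x ≡ 3 (mod 5) gives x ∈ {3, 8, 13, 18, 23, 28}.
The first of these with x mod 17 = 11 is 28.

28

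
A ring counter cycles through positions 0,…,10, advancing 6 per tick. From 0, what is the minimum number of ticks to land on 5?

10

6⁻¹ ≡ 2 (mod 11) because 6·2 = 12 = 1·11 + 1.
So x ≡ 2·5 = 10 ≡ 10 (mod 11).
Check: 6·10 = 60 = 5·11 + 5.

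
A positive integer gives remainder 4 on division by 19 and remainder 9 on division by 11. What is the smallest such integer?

x ≡ 9 (mod 11) gives x ∈ {9, 20, 31, 42}.
The first of these with x mod 19 = 4 is 42.

42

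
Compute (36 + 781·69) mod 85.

35

781·69 = 53889.
53889 = 633·85 + 84, so 53889 mod 85 = 84.
(36 + 84) mod 85 = 35.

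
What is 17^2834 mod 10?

9

Powers of 7 mod 10 repeat with period 4: 7, 9, 3, 1.
2834 mod 4 = 2, so the last digit matches 7^2 = 9.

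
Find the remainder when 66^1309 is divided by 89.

12

Successive squares of 66 mod 89: 66^1≡66, 66^2≡84, 66^4≡25, 66^8≡2, 66^16≡4, 66^32≡16, 66^64≡78, 66^128≡32, 66^256≡45, 66^512≡67, 66^1024≡39.
Since 1309 = 1 + 4 + 8 + 16 + 256 + 1024 in binary, 66^1309 ≡ 66·25·2·4·45·39 ≡ 12 (mod 89).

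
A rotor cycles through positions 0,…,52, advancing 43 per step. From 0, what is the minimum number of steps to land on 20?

The inverse of 43 mod 53 is 37 (since 43·37 = 1591 ≡ 1).
Multiplying both sides by 37: x ≡ 37·20 = 740 ≡ 51 (mod 53).
Check: 43·51 = 2193 = 41·53 + 20.

51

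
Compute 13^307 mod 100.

17

Square-and-reduce mod 100: 13^1≡13, 13^2≡69, 13^4≡61, 13^8≡21, 13^16≡41, 13^32≡81, 13^64≡61, 13^128≡21, 13^256≡41.
307 = 1 + 2 + 16 + 32 + 256, so 13^307 ≡ 13·69·41·81·41 ≡ 17 (mod 100).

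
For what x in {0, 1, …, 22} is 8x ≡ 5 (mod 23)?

15

The inverse of 8 mod 23 is 3 (since 8·3 = 24 ≡ 1).
So x ≡ 3·5 = 15 ≡ 15 (mod 23).
Check: 8·15 = 120 = 5·23 + 5.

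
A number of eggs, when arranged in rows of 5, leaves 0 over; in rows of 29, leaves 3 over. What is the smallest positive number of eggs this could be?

90

Since 29·4 ≡ 1 (mod 5), take x = 3 + 29·((0−3)·4 mod 5) = 3 + 29·3 = 90.
Check: 90 mod 5 = 0, 90 mod 29 = 3.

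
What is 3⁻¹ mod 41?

14

3·14 = 42 = 1·41 + 1, so 3⁻¹ ≡ 14 (mod 41).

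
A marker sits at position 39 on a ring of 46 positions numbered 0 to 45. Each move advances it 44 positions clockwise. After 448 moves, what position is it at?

448·44 = 19712.
19712 mod 46 = 24 (since 428·46 = 19688).
(39 + 24) mod 46 = 17.

17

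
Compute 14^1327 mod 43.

Square-and-reduce mod 43: 14^1≡14, 14^2≡24, 14^4≡17, 14^8≡31, 14^16≡15, 14^32≡10, 14^64≡14, 14^128≡24, 14^256≡17, 14^512≡31, 14^1024≡15.
Since 1327 = 1 + 2 + 4 + 8 + 32 + 256 + 1024 in binary, 14^1327 ≡ 14·24·17·31·10·17·15 ≡ 17 (mod 43).

17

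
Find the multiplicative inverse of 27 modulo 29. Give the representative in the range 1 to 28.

14

27·14 = 378 = 13·29 + 1, so 27⁻¹ ≡ 14 (mod 29).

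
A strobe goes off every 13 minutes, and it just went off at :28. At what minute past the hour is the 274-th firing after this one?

50

274·13 = 3562.
Dividing 3562 by 60 gives quotient 59 and remainder 22.
(28 + 22) mod 60 = 50.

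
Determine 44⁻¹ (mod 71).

71 = 1·44 + 27
44 = 1·27 + 17
27 = 1·17 + 10
17 = 1·10 + 7
10 = 1·7 + 3
7 = 2·3 + 1
3 = 3·1 + 0
Back-substituting gives 44·21 ≡ 1 (mod 71).

21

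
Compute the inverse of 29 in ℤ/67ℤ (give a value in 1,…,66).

37

29·37 = 1073 = 16·67 + 1, so 29⁻¹ ≡ 37 (mod 67).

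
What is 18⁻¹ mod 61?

17

18·17 = 306 = 5·61 + 1, so 18⁻¹ ≡ 17 (mod 61).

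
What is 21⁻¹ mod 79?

64

21·64 = 1344 = 17·79 + 1, so 21⁻¹ ≡ 64 (mod 79).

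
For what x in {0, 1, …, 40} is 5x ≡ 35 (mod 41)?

7

The inverse of 5 mod 41 is 33 (since 5·33 = 165 ≡ 1).
So x ≡ 33·35 = 1155 ≡ 7 (mod 41).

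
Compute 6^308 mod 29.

1

By repeated squaring mod 29: 6^1≡6, 6^2≡7, 6^4≡20, 6^8≡23, 6^16≡7, 6^32≡20, 6^64≡23, 6^128≡7, 6^256≡20.
308 = 4 + 16 + 32 + 256, so 6^308 ≡ 20·7·20·20 ≡ 1 (mod 29).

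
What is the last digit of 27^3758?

Last digits of 7^n: 7, 9, 3, 1 (period 4).
3758 leaves remainder 2 on division by 4, so 27^3758 ends in 9.

9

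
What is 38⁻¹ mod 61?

53

38·53 = 2014 = 33·61 + 1, so 38⁻¹ ≡ 53 (mod 61).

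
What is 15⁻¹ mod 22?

3

15·3 = 45 = 2·22 + 1, so 15⁻¹ ≡ 3 (mod 22).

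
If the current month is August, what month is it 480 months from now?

August

Dividing 480 by 12 gives quotient 40 and remainder 0.
August + 0 months → August.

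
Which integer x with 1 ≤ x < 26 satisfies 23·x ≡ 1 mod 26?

26 = 1·23 + 3
23 = 7·3 + 2
3 = 1·2 + 1
2 = 2·1 + 0
Back-substituting gives 23·17 ≡ 1 (mod 26).

17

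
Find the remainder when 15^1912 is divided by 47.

9

By repeated squaring mod 47: 15^1≡15, 15^2≡37, 15^4≡6, 15^8≡36, 15^16≡27, 15^32≡24, 15^64≡12, 15^128≡3, 15^256≡9, 15^512≡34, 15^1024≡28.
1912 = 8 + 16 + 32 + 64 + 256 + 512 + 1024, so 15^1912 ≡ 36·27·24·12·9·34·28 ≡ 9 (mod 47).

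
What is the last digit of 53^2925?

The units digit of 53^n cycles with period 4: 3, 9, 7, 1, …
2925 mod 4 = 1, so the last digit matches 3^1 = 3.

3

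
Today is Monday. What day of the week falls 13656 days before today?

Tuesday

Dividing 13656 by 7 gives quotient 1950 and remainder 6.
Monday − 6 days → Tuesday.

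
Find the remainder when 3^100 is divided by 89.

By repeated squaring mod 89: 3^1≡3, 3^2≡9, 3^4≡81, 3^8≡64, 3^16≡2, 3^32≡4, 3^64≡16.
100 = 4 + 32 + 64, so 3^100 ≡ 81·4·16 ≡ 22 (mod 89).

22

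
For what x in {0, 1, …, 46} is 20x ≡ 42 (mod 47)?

The inverse of 20 mod 47 is 40 (since 20·40 = 800 ≡ 1).
So x ≡ 40·42 = 1680 ≡ 35 (mod 47).
Check: 20·35 = 700 = 14·47 + 42.

35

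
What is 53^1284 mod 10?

The units digit of 53^n cycles with period 4: 3, 9, 7, 1, …
1284 leaves remainder 0 on division by 4, so 53^1284 ends in 1.

1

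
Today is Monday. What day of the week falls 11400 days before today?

Thursday

11400 − 1628·7 = 4, so 11400 ≡ 4 (mod 7).
Monday − 4 days → Thursday.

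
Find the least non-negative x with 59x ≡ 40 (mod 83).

26

59⁻¹ ≡ 38 (mod 83) because 59·38 = 2242 = 27·83 + 1.
So x ≡ 38·40 = 1520 ≡ 26 (mod 83).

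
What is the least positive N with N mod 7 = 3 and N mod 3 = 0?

x ≡ 0 (mod 3) gives x ∈ {0, 3}.
The first of these with x mod 7 = 3 is 3.

3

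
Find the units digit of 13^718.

9

Powers of 3 mod 10 repeat with period 4: 3, 9, 7, 1.
718 leaves remainder 2 on division by 4, so 13^718 ends in 9.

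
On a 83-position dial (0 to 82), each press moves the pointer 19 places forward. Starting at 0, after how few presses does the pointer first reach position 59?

19⁻¹ ≡ 35 (mod 83) because 19·35 = 665 = 8·83 + 1.
Multiplying both sides by 35: x ≡ 35·59 = 2065 ≡ 73 (mod 83).
Check: 19·73 = 1387 = 16·83 + 59.

73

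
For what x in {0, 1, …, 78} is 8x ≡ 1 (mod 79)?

8⁻¹ ≡ 10 (mod 79) because 8·10 = 80 = 1·79 + 1.
So x ≡ 10·1 = 10 ≡ 10 (mod 79).

10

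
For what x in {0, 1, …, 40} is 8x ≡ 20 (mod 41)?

8⁻¹ ≡ 36 (mod 41) because 8·36 = 288 = 7·41 + 1.
So x ≡ 36·20 = 720 ≡ 23 (mod 41).
Check: 8·23 = 184 = 4·41 + 20.

23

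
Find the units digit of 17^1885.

Last digits of 7^n: 7, 9, 3, 1 (period 4).
1885 leaves remainder 1 on division by 4, so 17^1885 ends in 7.

7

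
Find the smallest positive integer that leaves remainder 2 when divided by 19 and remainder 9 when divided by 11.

97

x ≡ 9 (mod 11) gives x ∈ {9, 20, 31, 42, 53, 64, 75, 86, …}.
The first of these with x mod 19 = 2 is 97.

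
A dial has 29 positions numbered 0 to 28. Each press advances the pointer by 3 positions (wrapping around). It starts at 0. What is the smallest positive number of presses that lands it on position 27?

3⁻¹ ≡ 10 (mod 29) because 3·10 = 30 = 1·29 + 1.
So x ≡ 10·27 = 270 ≡ 9 (mod 29).

9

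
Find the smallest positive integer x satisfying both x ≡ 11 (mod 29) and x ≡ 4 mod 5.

Since 5·6 ≡ 1 (mod 29), take x = 4 + 5·((11−4)·6 mod 29) = 4 + 5·13 = 69.
Check: 69 mod 29 = 11, 69 mod 5 = 4.

69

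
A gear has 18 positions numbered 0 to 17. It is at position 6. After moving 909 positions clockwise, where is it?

909 = 50·18 + 9, so 909 mod 18 = 9.
(6 + 9) mod 18 = 15.

15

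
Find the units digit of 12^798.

Last digits of 2^n: 2, 4, 8, 6 (period 4).
798 leaves remainder 2 on division by 4, so 12^798 ends in 4.

4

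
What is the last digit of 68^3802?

4

Last digits of 8^n: 8, 4, 2, 6 (period 4).
3802 mod 4 = 2, so the last digit matches 8^2 = 4.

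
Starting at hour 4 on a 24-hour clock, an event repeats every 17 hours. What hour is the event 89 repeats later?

89·17 = 1513.
Dividing 1513 by 24 gives quotient 63 and remainder 1.
(4 + 1) mod 24 = 5.

5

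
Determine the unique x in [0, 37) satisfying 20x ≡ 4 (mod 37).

15

The inverse of 20 mod 37 is 13 (since 20·13 = 260 ≡ 1).
Multiplying both sides by 13: x ≡ 13·4 = 52 ≡ 15 (mod 37).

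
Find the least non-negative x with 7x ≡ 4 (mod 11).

10

The inverse of 7 mod 11 is 8 (since 7·8 = 56 ≡ 1).
Multiplying both sides by 8: x ≡ 8·4 = 32 ≡ 10 (mod 11).
Check: 7·10 = 70 = 6·11 + 4.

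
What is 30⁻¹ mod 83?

36

83 = 2·30 + 23
30 = 1·23 + 7
23 = 3·7 + 2
7 = 3·2 + 1
2 = 2·1 + 0
Back-substituting gives 30·36 ≡ 1 (mod 83).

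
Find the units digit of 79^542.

1

Powers of 9 mod 10 repeat with period 2: 9, 1.
542 leaves remainder 0 on division by 2, so 79^542 ends in 1.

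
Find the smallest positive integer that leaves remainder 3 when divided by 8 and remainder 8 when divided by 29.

211

x ≡ 3 (mod 8) gives x ∈ {3, 11, 19, 27, 35, 43, 51, 59, …}.
The first of these with x mod 29 = 8 is 211.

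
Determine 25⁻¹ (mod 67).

59

25·59 = 1475 = 22·67 + 1, so 25⁻¹ ≡ 59 (mod 67).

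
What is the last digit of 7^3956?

1

Last digits of 7^n: 7, 9, 3, 1 (period 4).
3956 mod 4 = 0, so the last digit matches 7^4 = 1.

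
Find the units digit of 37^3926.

The units digit of 37^n cycles with period 4: 7, 9, 3, 1, …
3926 mod 4 = 2, so the last digit matches 7^2 = 9.

9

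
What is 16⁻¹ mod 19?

6

19 = 1·16 + 3
16 = 5·3 + 1
3 = 3·1 + 0
Back-substituting gives 16·6 ≡ 1 (mod 19).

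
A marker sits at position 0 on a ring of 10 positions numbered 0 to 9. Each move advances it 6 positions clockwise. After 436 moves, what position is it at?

6

436·6 = 2616.
2616 = 261·10 + 6, so 2616 mod 10 = 6.
(0 + 6) mod 10 = 6.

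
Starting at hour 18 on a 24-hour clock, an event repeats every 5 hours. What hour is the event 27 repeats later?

9

27·5 = 135.
135 − 5·24 = 15, so 135 ≡ 15 (mod 24).
(18 + 15) mod 24 = 9.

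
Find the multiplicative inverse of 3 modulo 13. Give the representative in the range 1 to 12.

9

13 = 4·3 + 1
3 = 3·1 + 0
Back-substituting gives 3·9 ≡ 1 (mod 13).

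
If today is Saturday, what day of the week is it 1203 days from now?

Friday

Dividing 1203 by 7 gives quotient 171 and remainder 6.
Saturday + 6 days → Friday.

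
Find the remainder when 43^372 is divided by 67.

62

Successive squares of 43 mod 67: 43^1≡43, 43^2≡40, 43^4≡59, 43^8≡64, 43^16≡9, 43^32≡14, 43^64≡62, 43^128≡25, 43^256≡22.
372 = 4 + 16 + 32 + 64 + 256, so 43^372 ≡ 59·9·14·62·22 ≡ 62 (mod 67).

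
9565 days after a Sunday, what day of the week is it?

9565 mod 7 = 3 (since 1366·7 = 9562).
Sunday + 3 days → Wednesday.

Wednesday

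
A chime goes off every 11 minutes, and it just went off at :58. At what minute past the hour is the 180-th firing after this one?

180·11 = 1980.
1980 − 33·60 = 0, so 1980 ≡ 0 (mod 60).
(58 + 0) mod 60 = 58.

58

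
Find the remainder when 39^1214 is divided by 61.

Square-and-reduce mod 61: 39^1≡39, 39^2≡57, 39^4≡16, 39^8≡12, 39^16≡22, 39^32≡57, 39^64≡16, 39^128≡12, 39^256≡22, 39^512≡57, 39^1024≡16.
1214 = 2 + 4 + 8 + 16 + 32 + 128 + 1024, so 39^1214 ≡ 57·16·12·22·57·12·16 ≡ 25 (mod 61).

25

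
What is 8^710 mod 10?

4

Last digits of 8^n: 8, 4, 2, 6 (period 4).
710 mod 4 = 2, so the last digit matches 8^2 = 4.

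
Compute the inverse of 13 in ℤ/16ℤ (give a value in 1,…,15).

16 = 1·13 + 3
13 = 4·3 + 1
3 = 3·1 + 0
Back-substituting gives 13·5 ≡ 1 (mod 16).

5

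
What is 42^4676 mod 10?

6

Powers of 2 mod 10 repeat with period 4: 2, 4, 8, 6.
4676 mod 4 = 0, so the last digit matches 2^4 = 6.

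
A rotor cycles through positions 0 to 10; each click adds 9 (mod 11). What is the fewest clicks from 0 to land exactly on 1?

11 = 1·9 + 2
9 = 4·2 + 1
2 = 2·1 + 0
Back-substituting gives 9·5 ≡ 1 (mod 11).

5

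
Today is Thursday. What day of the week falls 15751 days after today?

Friday

15751 − 2250·7 = 1, so 15751 ≡ 1 (mod 7).
Thursday + 1 day → Friday.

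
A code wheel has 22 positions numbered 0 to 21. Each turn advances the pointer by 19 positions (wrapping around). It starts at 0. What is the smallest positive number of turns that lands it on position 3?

The inverse of 19 mod 22 is 7 (since 19·7 = 133 ≡ 1).
So x ≡ 7·3 = 21 ≡ 21 (mod 22).

21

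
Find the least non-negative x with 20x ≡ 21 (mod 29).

17

20⁻¹ ≡ 16 (mod 29) because 20·16 = 320 = 11·29 + 1.
Multiplying both sides by 16: x ≡ 16·21 = 336 ≡ 17 (mod 29).
Check: 20·17 = 340 = 11·29 + 21.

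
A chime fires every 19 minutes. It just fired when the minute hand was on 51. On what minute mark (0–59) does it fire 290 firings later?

290·19 = 5510.
5510 = 91·60 + 50, so 5510 mod 60 = 50.
(51 + 50) mod 60 = 41.

41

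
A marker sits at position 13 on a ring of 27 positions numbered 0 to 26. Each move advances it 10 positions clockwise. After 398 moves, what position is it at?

398·10 = 3980.
3980 = 147·27 + 11, so 3980 mod 27 = 11.
(13 + 11) mod 27 = 24.

24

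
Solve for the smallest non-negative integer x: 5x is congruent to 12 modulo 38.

10

The inverse of 5 mod 38 is 23 (since 5·23 = 115 ≡ 1).
So x ≡ 23·12 = 276 ≡ 10 (mod 38).
Check: 5·10 = 50 = 1·38 + 12.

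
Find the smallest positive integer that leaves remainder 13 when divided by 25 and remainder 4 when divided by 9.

13

x ≡ 4 (mod 9) gives x ∈ {4, 13}.
The first of these with x mod 25 = 13 is 13.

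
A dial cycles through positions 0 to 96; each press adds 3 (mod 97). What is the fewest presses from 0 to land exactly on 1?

65

3·65 = 195 = 2·97 + 1, so 3⁻¹ ≡ 65 (mod 97).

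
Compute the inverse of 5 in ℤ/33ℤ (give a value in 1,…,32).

20

5·20 = 100 = 3·33 + 1, so 5⁻¹ ≡ 20 (mod 33).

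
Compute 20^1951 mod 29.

24

By repeated squaring mod 29: 20^1≡20, 20^2≡23, 20^4≡7, 20^8≡20, 20^16≡23, 20^32≡7, 20^64≡20, 20^128≡23, 20^256≡7, 20^512≡20, 20^1024≡23.
Since 1951 = 1 + 2 + 4 + 8 + 16 + 128 + 256 + 512 + 1024 in binary, 20^1951 ≡ 20·23·7·20·23·23·7·20·23 ≡ 24 (mod 29).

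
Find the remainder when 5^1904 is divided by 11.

9

Square-and-reduce mod 11: 5^1≡5, 5^2≡3, 5^4≡9, 5^8≡4, 5^16≡5, 5^32≡3, 5^64≡9, 5^128≡4, 5^256≡5, 5^512≡3, 5^1024≡9.
1904 = 16 + 32 + 64 + 256 + 512 + 1024, so 5^1904 ≡ 5·3·9·5·3·9 ≡ 9 (mod 11).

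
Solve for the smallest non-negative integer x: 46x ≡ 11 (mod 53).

6

The inverse of 46 mod 53 is 15 (since 46·15 = 690 ≡ 1).
Multiplying both sides by 15: x ≡ 15·11 = 165 ≡ 6 (mod 53).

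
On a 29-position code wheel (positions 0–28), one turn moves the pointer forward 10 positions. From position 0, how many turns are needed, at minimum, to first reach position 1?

29 = 2·10 + 9
10 = 1·9 + 1
9 = 9·1 + 0
Back-substituting gives 10·3 ≡ 1 (mod 29).

3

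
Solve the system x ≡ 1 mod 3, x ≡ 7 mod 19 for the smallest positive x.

x ≡ 1 (mod 3) gives x ∈ {1, 4, 7}.
The first of these with x mod 19 = 7 is 7.

7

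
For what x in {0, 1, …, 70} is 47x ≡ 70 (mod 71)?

47⁻¹ ≡ 68 (mod 71) because 47·68 = 3196 = 45·71 + 1.
Multiplying both sides by 68: x ≡ 68·70 = 4760 ≡ 3 (mod 71).

3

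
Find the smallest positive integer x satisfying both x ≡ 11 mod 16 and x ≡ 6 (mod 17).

91

x ≡ 11 (mod 16) gives x ∈ {11, 27, 43, 59, 75, 91}.
The first of these with x mod 17 = 6 is 91.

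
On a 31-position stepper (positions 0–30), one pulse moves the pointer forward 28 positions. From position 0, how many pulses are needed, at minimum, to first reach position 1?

28·10 = 280 = 9·31 + 1, so 28⁻¹ ≡ 10 (mod 31).

10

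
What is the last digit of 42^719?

8

The units digit of 42^n cycles with period 4: 2, 4, 8, 6, …
719 leaves remainder 3 on division by 4, so 42^719 ends in 8.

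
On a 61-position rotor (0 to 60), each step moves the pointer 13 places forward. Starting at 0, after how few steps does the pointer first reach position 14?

The inverse of 13 mod 61 is 47 (since 13·47 = 611 ≡ 1).
So x ≡ 47·14 = 658 ≡ 48 (mod 61).
Check: 13·48 = 624 = 10·61 + 14.

48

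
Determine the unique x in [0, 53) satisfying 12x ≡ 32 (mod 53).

38

12⁻¹ ≡ 31 (mod 53) because 12·31 = 372 = 7·53 + 1.
Multiplying both sides by 31: x ≡ 31·32 = 992 ≡ 38 (mod 53).
Check: 12·38 = 456 = 8·53 + 32.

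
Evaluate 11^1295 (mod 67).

Square-and-reduce mod 67: 11^1≡11, 11^2≡54, 11^4≡35, 11^8≡19, 11^16≡26, 11^32≡6, 11^64≡36, 11^128≡23, 11^256≡60, 11^512≡49, 11^1024≡56.
1295 = 1 + 2 + 4 + 8 + 256 + 1024, so 11^1295 ≡ 11·54·35·19·60·56 ≡ 48 (mod 67).

48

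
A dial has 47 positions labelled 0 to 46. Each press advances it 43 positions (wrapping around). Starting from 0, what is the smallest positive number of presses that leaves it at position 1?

35

43·35 = 1505 = 32·47 + 1, so 43⁻¹ ≡ 35 (mod 47).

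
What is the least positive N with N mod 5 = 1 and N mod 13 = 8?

x ≡ 1 (mod 5) gives x ∈ {1, 6, 11, 16, 21}.
The first of these with x mod 13 = 8 is 21.

21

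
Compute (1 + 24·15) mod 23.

16

24·15 = 360.
360 = 15·23 + 15, so 360 mod 23 = 15.
(1 + 15) mod 23 = 16.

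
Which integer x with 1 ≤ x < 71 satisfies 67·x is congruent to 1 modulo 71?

67·53 = 3551 = 50·71 + 1, so 67⁻¹ ≡ 53 (mod 71).

53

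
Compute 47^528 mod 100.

61

Successive squares of 47 mod 100: 47^1≡47, 47^2≡9, 47^4≡81, 47^8≡61, 47^16≡21, 47^32≡41, 47^64≡81, 47^128≡61, 47^256≡21, 47^512≡41.
Since 528 = 16 + 512 in binary, 47^528 ≡ 21·41 ≡ 61 (mod 100).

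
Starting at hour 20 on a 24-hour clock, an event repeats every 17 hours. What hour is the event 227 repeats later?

15

227·17 = 3859.
3859 mod 24 = 19 (since 160·24 = 3840).
(20 + 19) mod 24 = 15.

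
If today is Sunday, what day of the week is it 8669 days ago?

8669 = 1238·7 + 3, so 8669 mod 7 = 3.
Sunday − 3 days → Thursday.

Thursday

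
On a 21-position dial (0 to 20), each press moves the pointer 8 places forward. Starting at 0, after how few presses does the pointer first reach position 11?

8⁻¹ ≡ 8 (mod 21) because 8·8 = 64 = 3·21 + 1.
So x ≡ 8·11 = 88 ≡ 4 (mod 21).
Check: 8·4 = 32 = 1·21 + 11.

4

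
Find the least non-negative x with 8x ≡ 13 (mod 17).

8⁻¹ ≡ 15 (mod 17) because 8·15 = 120 = 7·17 + 1.
Multiplying both sides by 15: x ≡ 15·13 = 195 ≡ 8 (mod 17).

8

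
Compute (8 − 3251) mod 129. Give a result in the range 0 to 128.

111

3251 − 25·129 = 26, so 3251 ≡ 26 (mod 129).
(8 − 26) mod 129 = 111.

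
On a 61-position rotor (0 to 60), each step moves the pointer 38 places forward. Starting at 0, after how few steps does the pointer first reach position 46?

59

The inverse of 38 mod 61 is 53 (since 38·53 = 2014 ≡ 1).
So x ≡ 53·46 = 2438 ≡ 59 (mod 61).
Check: 38·59 = 2242 = 36·61 + 46.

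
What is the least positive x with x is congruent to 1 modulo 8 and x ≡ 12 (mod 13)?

x ≡ 1 (mod 8) gives x ∈ {1, 9, 17, 25}.
The first of these with x mod 13 = 12 is 25.

25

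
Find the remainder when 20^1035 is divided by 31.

1

Successive squares of 20 mod 31: 20^1≡20, 20^2≡28, 20^4≡9, 20^8≡19, 20^16≡20, 20^32≡28, 20^64≡9, 20^128≡19, 20^256≡20, 20^512≡28, 20^1024≡9.
Since 1035 = 1 + 2 + 8 + 1024 in binary, 20^1035 ≡ 20·28·19·9 ≡ 1 (mod 31).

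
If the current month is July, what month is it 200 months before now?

November

Dividing 200 by 12 gives quotient 16 and remainder 8.
July − 8 months → November.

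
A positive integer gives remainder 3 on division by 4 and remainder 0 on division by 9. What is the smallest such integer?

x ≡ 3 (mod 4) gives x ∈ {3, 7, 11, 15, 19, 23, 27}.
The first of these with x mod 9 = 0 is 27.

27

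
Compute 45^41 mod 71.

30

Successive squares of 45 mod 71: 45^1≡45, 45^2≡37, 45^4≡20, 45^8≡45, 45^16≡37, 45^32≡20.
Since 41 = 1 + 8 + 32 in binary, 45^41 ≡ 45·45·20 ≡ 30 (mod 71).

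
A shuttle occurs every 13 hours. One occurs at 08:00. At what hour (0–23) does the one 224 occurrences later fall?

224·13 = 2912.
Dividing 2912 by 24 gives quotient 121 and remainder 8.
(8 + 8) mod 24 = 16.

16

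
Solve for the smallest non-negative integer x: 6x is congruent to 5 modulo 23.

20

6⁻¹ ≡ 4 (mod 23) because 6·4 = 24 = 1·23 + 1.
So x ≡ 4·5 = 20 ≡ 20 (mod 23).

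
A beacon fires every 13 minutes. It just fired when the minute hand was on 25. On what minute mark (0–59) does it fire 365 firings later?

365·13 = 4745.
Dividing 4745 by 60 gives quotient 79 and remainder 5.
(25 + 5) mod 60 = 30.

30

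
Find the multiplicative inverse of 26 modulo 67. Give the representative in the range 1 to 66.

49

26·49 = 1274 = 19·67 + 1, so 26⁻¹ ≡ 49 (mod 67).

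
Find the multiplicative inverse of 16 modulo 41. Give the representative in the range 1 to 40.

18

41 = 2·16 + 9
16 = 1·9 + 7
9 = 1·7 + 2
7 = 3·2 + 1
2 = 2·1 + 0
Back-substituting gives 16·18 ≡ 1 (mod 41).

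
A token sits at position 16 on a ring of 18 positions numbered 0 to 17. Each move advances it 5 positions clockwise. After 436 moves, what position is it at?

0

436·5 = 2180.
2180 − 121·18 = 2, so 2180 ≡ 2 (mod 18).
(16 + 2) mod 18 = 0.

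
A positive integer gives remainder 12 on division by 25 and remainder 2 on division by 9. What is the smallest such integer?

x ≡ 2 (mod 9) gives x ∈ {2, 11, 20, 29, 38, 47, 56, 65, …}.
The first of these with x mod 25 = 12 is 137.

137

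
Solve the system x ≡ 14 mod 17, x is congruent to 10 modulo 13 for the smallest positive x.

218

x ≡ 10 (mod 13) gives x ∈ {10, 23, 36, 49, 62, 75, 88, 101, …}.
The first of these with x mod 17 = 14 is 218.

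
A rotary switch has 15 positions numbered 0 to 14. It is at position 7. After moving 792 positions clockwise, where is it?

792 − 52·15 = 12, so 792 ≡ 12 (mod 15).
(7 + 12) mod 15 = 4.

4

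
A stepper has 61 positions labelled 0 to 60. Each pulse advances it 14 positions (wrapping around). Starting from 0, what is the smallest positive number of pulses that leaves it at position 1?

14·48 = 672 = 11·61 + 1, so 14⁻¹ ≡ 48 (mod 61).

48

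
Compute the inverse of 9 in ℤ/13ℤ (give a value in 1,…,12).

13 = 1·9 + 4
9 = 2·4 + 1
4 = 4·1 + 0
Back-substituting gives 9·3 ≡ 1 (mod 13).

3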